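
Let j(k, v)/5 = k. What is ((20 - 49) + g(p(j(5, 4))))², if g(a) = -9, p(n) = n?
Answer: 1444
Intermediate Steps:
j(k, v) = 5*k
((20 - 49) + g(p(j(5, 4))))² = ((20 - 49) - 9)² = (-29 - 9)² = (-38)² = 1444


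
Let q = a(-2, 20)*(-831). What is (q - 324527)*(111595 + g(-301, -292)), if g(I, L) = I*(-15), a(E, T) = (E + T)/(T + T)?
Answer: -75448498609/2 ≈ -3.7724e+10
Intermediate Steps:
a(E, T) = (E + T)/(2*T) (a(E, T) = (E + T)/((2*T)) = (E + T)*(1/(2*T)) = (E + T)/(2*T))
g(I, L) = -15*I
q = -7479/20 (q = ((½)*(-2 + 20)/20)*(-831) = ((½)*(1/20)*18)*(-831) = (9/20)*(-831) = -7479/20 ≈ -373.95)
(q - 324527)*(111595 + g(-301, -292)) = (-7479/20 - 324527)*(111595 - 15*(-301)) = -6498019*(111595 + 4515)/20 = -6498019/20*116110 = -75448498609/2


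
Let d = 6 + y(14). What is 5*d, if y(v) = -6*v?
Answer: -390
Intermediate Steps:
d = -78 (d = 6 - 6*14 = 6 - 84 = -78)
5*d = 5*(-78) = -390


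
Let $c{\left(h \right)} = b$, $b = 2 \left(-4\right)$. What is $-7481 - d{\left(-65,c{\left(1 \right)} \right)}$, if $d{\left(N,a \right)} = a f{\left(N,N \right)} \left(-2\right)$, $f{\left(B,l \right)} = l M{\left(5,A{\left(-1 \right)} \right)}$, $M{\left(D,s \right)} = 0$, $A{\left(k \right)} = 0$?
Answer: $-7481$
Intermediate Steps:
$b = -8$
$f{\left(B,l \right)} = 0$ ($f{\left(B,l \right)} = l 0 = 0$)
$c{\left(h \right)} = -8$
$d{\left(N,a \right)} = 0$ ($d{\left(N,a \right)} = a 0 \left(-2\right) = 0 \left(-2\right) = 0$)
$-7481 - d{\left(-65,c{\left(1 \right)} \right)} = -7481 - 0 = -7481 + 0 = -7481$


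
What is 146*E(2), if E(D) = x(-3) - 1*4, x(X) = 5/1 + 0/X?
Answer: 146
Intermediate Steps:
x(X) = 5 (x(X) = 5*1 + 0 = 5 + 0 = 5)
E(D) = 1 (E(D) = 5 - 1*4 = 5 - 4 = 1)
146*E(2) = 146*1 = 146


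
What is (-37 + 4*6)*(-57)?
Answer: 741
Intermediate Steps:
(-37 + 4*6)*(-57) = (-37 + 24)*(-57) = -13*(-57) = 741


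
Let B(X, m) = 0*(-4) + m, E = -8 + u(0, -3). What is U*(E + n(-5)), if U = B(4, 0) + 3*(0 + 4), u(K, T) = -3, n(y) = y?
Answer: -192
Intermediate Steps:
E = -11 (E = -8 - 3 = -11)
B(X, m) = m (B(X, m) = 0 + m = m)
U = 12 (U = 0 + 3*(0 + 4) = 0 + 3*4 = 0 + 12 = 12)
U*(E + n(-5)) = 12*(-11 - 5) = 12*(-16) = -192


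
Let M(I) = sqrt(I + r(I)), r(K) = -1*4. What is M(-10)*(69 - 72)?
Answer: -3*I*sqrt(14) ≈ -11.225*I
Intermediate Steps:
r(K) = -4
M(I) = sqrt(-4 + I) (M(I) = sqrt(I - 4) = sqrt(-4 + I))
M(-10)*(69 - 72) = sqrt(-4 - 10)*(69 - 72) = sqrt(-14)*(-3) = (I*sqrt(14))*(-3) = -3*I*sqrt(14)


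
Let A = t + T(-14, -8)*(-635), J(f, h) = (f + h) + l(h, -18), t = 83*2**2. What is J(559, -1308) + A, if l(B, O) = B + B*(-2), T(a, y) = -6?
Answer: 4701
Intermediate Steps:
l(B, O) = -B (l(B, O) = B - 2*B = -B)
t = 332 (t = 83*4 = 332)
J(f, h) = f (J(f, h) = (f + h) - h = f)
A = 4142 (A = 332 - 6*(-635) = 332 + 3810 = 4142)
J(559, -1308) + A = 559 + 4142 = 4701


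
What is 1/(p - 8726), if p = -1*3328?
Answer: -1/12054 ≈ -8.2960e-5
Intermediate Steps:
p = -3328
1/(p - 8726) = 1/(-3328 - 8726) = 1/(-12054) = -1/12054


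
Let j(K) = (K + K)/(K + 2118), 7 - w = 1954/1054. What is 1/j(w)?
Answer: 186483/904 ≈ 206.29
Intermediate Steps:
w = 2712/527 (w = 7 - 1954/1054 = 7 - 1*977/527 = 7 - 977/527 = 2712/527 ≈ 5.1461)
j(K) = 2*K/(2118 + K) (j(K) = (2*K)/(2118 + K) = 2*K/(2118 + K))
1/j(w) = 1/(2*(2712/527)/(2118 + 2712/527)) = 1/(2*(2712/527)/(1118898/527)) = 1/(2*(2712/527)*(527/1118898)) = 1/(904/186483) = 186483/904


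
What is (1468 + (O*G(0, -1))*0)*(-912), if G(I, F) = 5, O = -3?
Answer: -1338816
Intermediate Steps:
(1468 + (O*G(0, -1))*0)*(-912) = (1468 - 3*5*0)*(-912) = (1468 - 15*0)*(-912) = (1468 + 0)*(-912) = 1468*(-912) = -1338816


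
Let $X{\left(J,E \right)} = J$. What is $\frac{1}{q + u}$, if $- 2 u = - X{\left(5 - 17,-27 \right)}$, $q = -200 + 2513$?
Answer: $\frac{1}{2307} \approx 0.00043346$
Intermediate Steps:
$q = 2313$
$u = -6$ ($u = - \frac{\left(-1\right) \left(5 - 17\right)}{2} = - \frac{\left(-1\right) \left(-12\right)}{2} = \left(- \frac{1}{2}\right) 12 = -6$)
$\frac{1}{q + u} = \frac{1}{2313 - 6} = \frac{1}{2307}$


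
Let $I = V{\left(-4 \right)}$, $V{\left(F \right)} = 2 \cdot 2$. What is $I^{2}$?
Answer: $16$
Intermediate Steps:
$V{\left(F \right)} = 4$
$I = 4$
$I^{2} = 4^{2} = 16$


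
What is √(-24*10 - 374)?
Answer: I*√614 ≈ 24.779*I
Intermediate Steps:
√(-24*10 - 374) = √(-240 - 374) = √(-614) = I*√614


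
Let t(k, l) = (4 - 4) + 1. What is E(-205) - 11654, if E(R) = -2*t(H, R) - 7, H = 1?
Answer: -11663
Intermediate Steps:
t(k, l) = 1 (t(k, l) = 0 + 1 = 1)
E(R) = -9 (E(R) = -2*1 - 7 = -2 - 7 = -9)
E(-205) - 11654 = -9 - 11654 = -11663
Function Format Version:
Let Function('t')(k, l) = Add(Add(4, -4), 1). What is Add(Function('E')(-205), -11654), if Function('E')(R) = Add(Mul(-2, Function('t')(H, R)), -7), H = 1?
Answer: -11663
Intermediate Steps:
Function('t')(k, l) = 1 (Function('t')(k, l) = Add(0, 1) = 1)
Function('E')(R) = -9 (Function('E')(R) = Add(Mul(-2, 1), -7) = Add(-2, -7) = -9)
Add(Function('E')(-205), -11654) = Add(-9, -11654) = -11663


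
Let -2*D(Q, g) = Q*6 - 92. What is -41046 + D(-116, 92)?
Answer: -40652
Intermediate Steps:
D(Q, g) = 46 - 3*Q (D(Q, g) = -(Q*6 - 92)/2 = -(6*Q - 92)/2 = -(-92 + 6*Q)/2 = 46 - 3*Q)
-41046 + D(-116, 92) = -41046 + (46 - 3*(-116)) = -41046 + (46 + 348) = -41046 + 394 = -40652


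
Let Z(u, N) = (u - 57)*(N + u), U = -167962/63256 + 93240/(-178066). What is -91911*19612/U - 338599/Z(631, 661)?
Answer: 28303156845268790897369/49913997439208 ≈ 5.6704e+8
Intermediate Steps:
U = -1278796819/402276532 (U = -167962*1/63256 + 93240*(-1/178066) = -83981/31628 - 6660/12719 = -1278796819/402276532 ≈ -3.1789)
Z(u, N) = (-57 + u)*(N + u)
-91911*19612/U - 338599/Z(631, 661) = -91911/((-1278796819/402276532/19612)) - 338599/(631² - 57*661 - 57*631 + 661*631) = -91911/((-1278796819/402276532*1/19612)) - 338599/(398161 - 37677 - 35967 + 417091) = -91911/(-1278796819/7889447345584) - 338599/741608 = -91911*(-7889447345584/1278796819) - 338599*1/741608 = 725126994979971024/1278796819 - 17821/39032 = 28303156845268790897369/49913997439208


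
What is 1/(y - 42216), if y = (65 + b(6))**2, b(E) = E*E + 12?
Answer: -1/29447 ≈ -3.3959e-5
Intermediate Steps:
b(E) = 12 + E**2 (b(E) = E**2 + 12 = 12 + E**2)
y = 12769 (y = (65 + (12 + 6**2))**2 = (65 + (12 + 36))**2 = (65 + 48)**2 = 113**2 = 12769)
1/(y - 42216) = 1/(12769 - 42216) = 1/(-29447) = -1/29447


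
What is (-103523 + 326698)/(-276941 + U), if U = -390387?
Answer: -223175/667328 ≈ -0.33443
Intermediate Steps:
(-103523 + 326698)/(-276941 + U) = (-103523 + 326698)/(-276941 - 390387) = 223175/(-667328) = 223175*(-1/667328) = -223175/667328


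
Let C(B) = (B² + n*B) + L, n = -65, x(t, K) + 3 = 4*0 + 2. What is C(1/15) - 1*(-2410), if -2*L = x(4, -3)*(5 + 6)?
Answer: 1085027/450 ≈ 2411.2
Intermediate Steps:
x(t, K) = -1 (x(t, K) = -3 + (4*0 + 2) = -3 + (0 + 2) = -3 + 2 = -1)
L = 11/2 (L = -(-1)*(5 + 6)/2 = -(-1)*11/2 = -½*(-11) = 11/2 ≈ 5.5000)
C(B) = 11/2 + B² - 65*B (C(B) = (B² - 65*B) + 11/2 = 11/2 + B² - 65*B)
C(1/15) - 1*(-2410) = (11/2 + (1/15)² - 65/15) - 1*(-2410) = (11/2 + (1/15)² - 65*1/15) + 2410 = (11/2 + 1/225 - 13/3) + 2410 = 527/450 + 2410 = 1085027/450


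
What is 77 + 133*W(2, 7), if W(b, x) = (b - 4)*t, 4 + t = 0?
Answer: 1141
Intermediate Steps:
t = -4 (t = -4 + 0 = -4)
W(b, x) = 16 - 4*b (W(b, x) = (b - 4)*(-4) = (-4 + b)*(-4) = 16 - 4*b)
77 + 133*W(2, 7) = 77 + 133*(16 - 4*2) = 77 + 133*(16 - 8) = 77 + 133*8 = 77 + 1064 = 1141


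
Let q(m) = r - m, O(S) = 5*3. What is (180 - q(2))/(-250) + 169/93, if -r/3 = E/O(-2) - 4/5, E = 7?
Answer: 25417/23250 ≈ 1.0932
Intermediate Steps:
O(S) = 15
r = 1 (r = -3*(7/15 - 4/5) = -3*(7*(1/15) - 4*⅕) = -3*(7/15 - ⅘) = -3*(-⅓) = 1)
q(m) = 1 - m
(180 - q(2))/(-250) + 169/93 = (180 - (1 - 1*2))/(-250) + 169/93 = (180 - (1 - 2))*(-1/250) + 169*(1/93) = (180 - 1*(-1))*(-1/250) + 169/93 = (180 + 1)*(-1/250) + 169/93 = 181*(-1/250) + 169/93 = -181/250 + 169/93 = 25417/23250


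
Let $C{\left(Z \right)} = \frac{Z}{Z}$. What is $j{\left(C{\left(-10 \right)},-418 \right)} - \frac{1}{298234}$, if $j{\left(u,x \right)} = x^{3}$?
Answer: $- \frac{21781410439889}{298234} \approx -7.3035 \cdot 10^{7}$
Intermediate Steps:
$C{\left(Z \right)} = 1$
$j{\left(C{\left(-10 \right)},-418 \right)} - \frac{1}{298234} = \left(-418\right)^{3} - \frac{1}{298234} = -73034632 - \frac{1}{298234} = - \frac{21781410439889}{298234}$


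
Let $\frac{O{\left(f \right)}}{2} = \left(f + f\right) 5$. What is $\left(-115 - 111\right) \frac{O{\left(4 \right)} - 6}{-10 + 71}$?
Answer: $- \frac{16724}{61} \approx -274.16$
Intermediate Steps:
$O{\left(f \right)} = 20 f$ ($O{\left(f \right)} = 2 \left(f + f\right) 5 = 2 \cdot 2 f 5 = 2 \cdot 10 f = 20 f$)
$\left(-115 - 111\right) \frac{O{\left(4 \right)} - 6}{-10 + 71} = \left(-115 - 111\right) \frac{20 \cdot 4 - 6}{-10 + 71} = \left(-115 - 111\right) \frac{80 - 6}{61} = \left(-115 - 111\right) 74 \cdot \frac{1}{61} = \left(-226\right) \frac{74}{61} = - \frac{16724}{61}$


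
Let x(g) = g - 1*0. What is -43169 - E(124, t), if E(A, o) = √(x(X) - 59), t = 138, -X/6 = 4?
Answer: -43169 - I*√83 ≈ -43169.0 - 9.1104*I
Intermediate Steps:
X = -24 (X = -6*4 = -24)
x(g) = g (x(g) = g + 0 = g)
E(A, o) = I*√83 (E(A, o) = √(-24 - 59) = √(-83) = I*√83)
-43169 - E(124, t) = -43169 - I*√83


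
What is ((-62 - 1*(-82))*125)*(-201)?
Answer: -502500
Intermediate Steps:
((-62 - 1*(-82))*125)*(-201) = ((-62 + 82)*125)*(-201) = (20*125)*(-201) = 2500*(-201) = -502500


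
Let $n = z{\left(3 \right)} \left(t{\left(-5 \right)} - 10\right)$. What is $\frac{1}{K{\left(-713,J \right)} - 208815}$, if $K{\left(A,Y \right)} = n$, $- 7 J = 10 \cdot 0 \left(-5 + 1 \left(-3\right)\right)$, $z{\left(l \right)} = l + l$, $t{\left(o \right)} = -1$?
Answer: $- \frac{1}{208881} \approx -4.7874 \cdot 10^{-6}$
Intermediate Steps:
$z{\left(l \right)} = 2 l$
$n = -66$ ($n = 2 \cdot 3 \left(-1 - 10\right) = 6 \left(-11\right) = -66$)
$J = 0$ ($J = - \frac{10 \cdot 0 \left(-5 + 1 \left(-3\right)\right)}{7} = - \frac{0 \left(-5 - 3\right)}{7} = - \frac{0 \left(-8\right)}{7} = \left(- \frac{1}{7}\right) 0 = 0$)
$K{\left(A,Y \right)} = -66$
$\frac{1}{K{\left(-713,J \right)} - 208815} = \frac{1}{-66 - 208815} = \frac{1}{-208881} = - \frac{1}{208881}$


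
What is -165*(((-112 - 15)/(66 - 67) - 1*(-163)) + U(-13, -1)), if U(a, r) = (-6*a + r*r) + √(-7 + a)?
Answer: -60885 - 330*I*√5 ≈ -60885.0 - 737.9*I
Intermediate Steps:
U(a, r) = r² + √(-7 + a) - 6*a (U(a, r) = (-6*a + r²) + √(-7 + a) = (r² - 6*a) + √(-7 + a) = r² + √(-7 + a) - 6*a)
-165*(((-112 - 15)/(66 - 67) - 1*(-163)) + U(-13, -1)) = -165*(((-112 - 15)/(66 - 67) - 1*(-163)) + ((-1)² + √(-7 - 13) - 6*(-13))) = -165*((-127/(-1) + 163) + (1 + √(-20) + 78)) = -165*((-127*(-1) + 163) + (1 + 2*I*√5 + 78)) = -165*((127 + 163) + (79 + 2*I*√5)) = -165*(290 + (79 + 2*I*√5)) = -165*(369 + 2*I*√5) = -60885 - 330*I*√5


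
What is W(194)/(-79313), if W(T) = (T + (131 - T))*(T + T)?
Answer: -50828/79313 ≈ -0.64085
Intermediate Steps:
W(T) = 262*T (W(T) = 131*(2*T) = 262*T)
W(194)/(-79313) = (262*194)/(-79313) = 50828*(-1/79313) = -50828/79313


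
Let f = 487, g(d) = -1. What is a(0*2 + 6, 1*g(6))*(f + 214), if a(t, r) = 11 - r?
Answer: 8412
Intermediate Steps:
a(0*2 + 6, 1*g(6))*(f + 214) = (11 - (-1))*(487 + 214) = (11 - 1*(-1))*701 = (11 + 1)*701 = 12*701 = 8412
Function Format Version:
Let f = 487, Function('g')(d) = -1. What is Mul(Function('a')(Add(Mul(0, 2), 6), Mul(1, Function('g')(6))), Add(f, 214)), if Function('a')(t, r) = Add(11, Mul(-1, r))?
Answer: 8412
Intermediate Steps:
Mul(Function('a')(Add(Mul(0, 2), 6), Mul(1, Function('g')(6))), Add(f, 214)) = Mul(Add(11, Mul(-1, Mul(1, -1))), Add(487, 214)) = Mul(Add(11, Mul(-1, -1)), 701) = Mul(Add(11, 1), 701) = Mul(12, 701) = 8412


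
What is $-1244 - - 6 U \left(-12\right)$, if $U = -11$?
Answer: $-452$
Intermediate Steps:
$-1244 - - 6 U \left(-12\right) = -1244 - \left(-6\right) \left(-11\right) \left(-12\right) = -1244 - 66 \left(-12\right) = -1244 - -792 = -1244 + 792 = -452$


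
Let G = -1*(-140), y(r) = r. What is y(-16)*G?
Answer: -2240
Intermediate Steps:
G = 140
y(-16)*G = -16*140 = -2240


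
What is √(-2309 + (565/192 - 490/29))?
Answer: I*√1125276009/696 ≈ 48.197*I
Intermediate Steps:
√(-2309 + (565/192 - 490/29)) = √(-2309 - 77695/5568) = √(-12934207/5568) = I*√1125276009/696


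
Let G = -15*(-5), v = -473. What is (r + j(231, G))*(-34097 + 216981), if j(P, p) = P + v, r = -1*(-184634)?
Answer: 33722346528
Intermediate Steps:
r = 184634
G = 75
j(P, p) = -473 + P (j(P, p) = P - 473 = -473 + P)
(r + j(231, G))*(-34097 + 216981) = (184634 + (-473 + 231))*(-34097 + 216981) = (184634 - 242)*182884 = 184392*182884 = 33722346528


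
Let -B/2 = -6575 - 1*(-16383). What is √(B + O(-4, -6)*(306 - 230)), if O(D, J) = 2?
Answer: 2*I*√4866 ≈ 139.51*I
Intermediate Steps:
B = -19616 (B = -2*(-6575 - 1*(-16383)) = -2*(-6575 + 16383) = -2*9808 = -19616)
√(B + O(-4, -6)*(306 - 230)) = √(-19616 + 2*(306 - 230)) = √(-19616 + 2*76) = √(-19616 + 152) = √(-19464) = 2*I*√4866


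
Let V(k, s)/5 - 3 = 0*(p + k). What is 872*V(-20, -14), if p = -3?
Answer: 13080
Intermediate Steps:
V(k, s) = 15 (V(k, s) = 15 + 5*(0*(-3 + k)) = 15 + 5*0 = 15 + 0 = 15)
872*V(-20, -14) = 872*15 = 13080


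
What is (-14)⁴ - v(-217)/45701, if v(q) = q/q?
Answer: 1755649615/45701 ≈ 38416.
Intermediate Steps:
v(q) = 1
(-14)⁴ - v(-217)/45701 = (-14)⁴ - 1/45701 = 38416 - 1/45701 = 1755649615/45701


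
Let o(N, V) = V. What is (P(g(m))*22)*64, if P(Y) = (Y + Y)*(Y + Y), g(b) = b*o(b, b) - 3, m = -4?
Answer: 951808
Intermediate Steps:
g(b) = -3 + b² (g(b) = b*b - 3 = b² - 3 = -3 + b²)
P(Y) = 4*Y² (P(Y) = (2*Y)*(2*Y) = 4*Y²)
(P(g(m))*22)*64 = ((4*(-3 + (-4)²)²)*22)*64 = ((4*(-3 + 16)²)*22)*64 = ((4*13²)*22)*64 = ((4*169)*22)*64 = (676*22)*64 = 14872*64 = 951808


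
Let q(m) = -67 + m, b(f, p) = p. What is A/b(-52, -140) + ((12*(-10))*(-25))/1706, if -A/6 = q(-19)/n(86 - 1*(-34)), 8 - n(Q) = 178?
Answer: 9035037/5075350 ≈ 1.7802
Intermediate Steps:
n(Q) = -170 (n(Q) = 8 - 1*178 = 8 - 178 = -170)
A = -258/85 (A = -6*(-67 - 19)/(-170) = -(-516)*(-1)/170 = -6*43/85 = -258/85 ≈ -3.0353)
A/b(-52, -140) + ((12*(-10))*(-25))/1706 = -258/85/(-140) + ((12*(-10))*(-25))/1706 = -258/85*(-1/140) - 120*(-25)*(1/1706) = 129/5950 + 3000*(1/1706) = 129/5950 + 1500/853 = 9035037/5075350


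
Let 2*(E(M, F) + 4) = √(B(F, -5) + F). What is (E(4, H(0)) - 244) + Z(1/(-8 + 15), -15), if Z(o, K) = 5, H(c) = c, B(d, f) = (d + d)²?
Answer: -243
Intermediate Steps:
B(d, f) = 4*d² (B(d, f) = (2*d)² = 4*d²)
E(M, F) = -4 + √(F + 4*F²)/2 (E(M, F) = -4 + √(4*F² + F)/2 = -4 + √(F + 4*F²)/2)
(E(4, H(0)) - 244) + Z(1/(-8 + 15), -15) = ((-4 + √(0*(1 + 4*0))/2) - 244) + 5 = ((-4 + √(0*(1 + 0))/2) - 244) + 5 = ((-4 + √(0*1)/2) - 244) + 5 = ((-4 + √0/2) - 244) + 5 = ((-4 + (½)*0) - 244) + 5 = ((-4 + 0) - 244) + 5 = (-4 - 244) + 5 = -248 + 5 = -243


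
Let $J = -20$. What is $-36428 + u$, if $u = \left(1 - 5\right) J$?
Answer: $-36348$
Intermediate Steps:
$u = 80$ ($u = \left(1 - 5\right) \left(-20\right) = \left(-4\right) \left(-20\right) = 80$)
$-36428 + u = -36428 + 80 = -36348$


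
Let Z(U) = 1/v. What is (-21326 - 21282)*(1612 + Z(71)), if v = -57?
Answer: -3914950864/57 ≈ -6.8683e+7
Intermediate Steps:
Z(U) = -1/57 (Z(U) = 1/(-57) = -1/57)
(-21326 - 21282)*(1612 + Z(71)) = (-21326 - 21282)*(1612 - 1/57) = -42608*91883/57 = -3914950864/57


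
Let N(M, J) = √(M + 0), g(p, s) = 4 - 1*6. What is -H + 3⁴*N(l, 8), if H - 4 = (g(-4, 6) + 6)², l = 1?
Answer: 61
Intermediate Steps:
g(p, s) = -2 (g(p, s) = 4 - 6 = -2)
H = 20 (H = 4 + (-2 + 6)² = 4 + 4² = 4 + 16 = 20)
N(M, J) = √M
-H + 3⁴*N(l, 8) = -1*20 + 3⁴*√1 = -20 + 81*1 = -20 + 81 = 61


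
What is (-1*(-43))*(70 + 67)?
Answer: 5891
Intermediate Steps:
(-1*(-43))*(70 + 67) = 43*137 = 5891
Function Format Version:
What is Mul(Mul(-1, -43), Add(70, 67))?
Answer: 5891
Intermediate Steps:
Mul(Mul(-1, -43), Add(70, 67)) = Mul(43, 137) = 5891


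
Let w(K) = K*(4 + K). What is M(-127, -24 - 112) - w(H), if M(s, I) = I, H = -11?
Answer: -213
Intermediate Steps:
M(-127, -24 - 112) - w(H) = (-24 - 112) - (-11)*(4 - 11) = -136 - (-11)*(-7) = -136 - 1*77 = -136 - 77 = -213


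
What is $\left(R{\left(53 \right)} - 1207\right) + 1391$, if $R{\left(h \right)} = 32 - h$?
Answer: $163$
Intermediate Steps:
$\left(R{\left(53 \right)} - 1207\right) + 1391 = \left(\left(32 - 53\right) - 1207\right) + 1391 = \left(-21 - 1207\right) + 1391 = -1228 + 1391 = 163$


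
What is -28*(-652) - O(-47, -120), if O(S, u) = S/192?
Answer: 3505199/192 ≈ 18256.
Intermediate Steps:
O(S, u) = S/192 (O(S, u) = S*(1/192) = S/192)
-28*(-652) - O(-47, -120) = -28*(-652) - (-47)/192 = 18256 - 1*(-47/192) = 18256 + 47/192 = 3505199/192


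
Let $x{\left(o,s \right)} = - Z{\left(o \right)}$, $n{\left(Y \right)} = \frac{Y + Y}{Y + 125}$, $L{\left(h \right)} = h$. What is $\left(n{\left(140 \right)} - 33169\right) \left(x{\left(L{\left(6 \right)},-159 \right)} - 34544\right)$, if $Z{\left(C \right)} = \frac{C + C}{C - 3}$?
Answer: $\frac{60731963748}{53} \approx 1.1459 \cdot 10^{9}$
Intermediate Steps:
$n{\left(Y \right)} = \frac{2 Y}{125 + Y}$
$Z{\left(C \right)} = \frac{2 C}{-3 + C}$
$x{\left(o,s \right)} = - \frac{2 o}{-3 + o}$
$\left(n{\left(140 \right)} - 33169\right) \left(x{\left(L{\left(6 \right)},-159 \right)} - 34544\right) = \left(2 \cdot 140 \frac{1}{125 + 140} - 33169\right) \left(\left(-2\right) 6 \frac{1}{-3 + 6} - 34544\right) = \left(2 \cdot 140 \cdot \frac{1}{265} - 33169\right) \left(\left(-2\right) 6 \cdot \frac{1}{3} - 34544\right) = \left(\frac{56}{53} - 33169\right) \left(-4 - 34544\right) = \left(- \frac{1757901}{53}\right) \left(-34548\right) = \frac{60731963748}{53}$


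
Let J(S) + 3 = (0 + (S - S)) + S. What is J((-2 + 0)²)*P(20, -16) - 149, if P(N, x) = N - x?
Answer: -113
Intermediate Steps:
J(S) = -3 + S (J(S) = -3 + ((0 + (S - S)) + S) = -3 + ((0 + 0) + S) = -3 + (0 + S) = -3 + S)
J((-2 + 0)²)*P(20, -16) - 149 = (-3 + (-2 + 0)²)*(20 - 1*(-16)) - 149 = (-3 + (-2)²)*(20 + 16) - 149 = (-3 + 4)*36 - 149 = 1*36 - 149 = 36 - 149 = -113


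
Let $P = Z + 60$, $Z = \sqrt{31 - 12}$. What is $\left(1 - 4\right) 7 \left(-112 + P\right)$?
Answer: $1092 - 21 \sqrt{19} \approx 1000.5$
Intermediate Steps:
$Z = \sqrt{19} \approx 4.3589$
$P = 60 + \sqrt{19}$ ($P = \sqrt{19} + 60 = 60 + \sqrt{19} \approx 64.359$)
$\left(1 - 4\right) 7 \left(-112 + P\right) = \left(1 - 4\right) 7 \left(-112 + \left(60 + \sqrt{19}\right)\right) = \left(-3\right) 7 \left(-52 + \sqrt{19}\right) = - 21 \left(-52 + \sqrt{19}\right) = 1092 - 21 \sqrt{19}$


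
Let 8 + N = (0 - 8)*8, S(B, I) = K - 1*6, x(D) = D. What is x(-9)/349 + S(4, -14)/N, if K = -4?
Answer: 1421/12564 ≈ 0.11310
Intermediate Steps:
S(B, I) = -10 (S(B, I) = -4 - 1*6 = -4 - 6 = -10)
N = -72 (N = -8 + (0 - 8)*8 = -8 - 8*8 = -8 - 64 = -72)
x(-9)/349 + S(4, -14)/N = -9/349 - 10/(-72) = -9*1/349 - 10*(-1/72) = -9/349 + 5/36 = 1421/12564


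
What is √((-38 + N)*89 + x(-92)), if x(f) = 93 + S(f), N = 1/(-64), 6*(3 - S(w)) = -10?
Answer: I*√1892577/24 ≈ 57.321*I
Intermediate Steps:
S(w) = 14/3 (S(w) = 3 - ⅙*(-10) = 3 + 5/3 = 14/3)
N = -1/64 ≈ -0.015625
x(f) = 293/3 (x(f) = 93 + 14/3 = 293/3)
√((-38 + N)*89 + x(-92)) = √((-38 - 1/64)*89 + 293/3) = √(-2433/64*89 + 293/3) = √(-216537/64 + 293/3) = √(-630859/192) = I*√1892577/24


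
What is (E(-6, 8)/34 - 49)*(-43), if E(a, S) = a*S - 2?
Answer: 36894/17 ≈ 2170.2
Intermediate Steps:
E(a, S) = -2 + S*a (E(a, S) = S*a - 2 = -2 + S*a)
(E(-6, 8)/34 - 49)*(-43) = ((-2 + 8*(-6))/34 - 49)*(-43) = ((-2 - 48)*(1/34) - 49)*(-43) = (-50*1/34 - 49)*(-43) = (-25/17 - 49)*(-43) = -858/17*(-43) = 36894/17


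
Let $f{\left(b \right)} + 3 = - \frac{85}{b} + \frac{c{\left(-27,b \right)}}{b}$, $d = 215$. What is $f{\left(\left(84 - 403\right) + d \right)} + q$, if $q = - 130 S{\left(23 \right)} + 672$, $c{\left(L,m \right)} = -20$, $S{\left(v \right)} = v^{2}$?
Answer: $- \frac{7082399}{104} \approx -68100.0$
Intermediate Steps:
$q = -68098$ ($q = - 130 \cdot 23^{2} + 672 = \left(-130\right) 529 + 672 = -68770 + 672 = -68098$)
$f{\left(b \right)} = -3 - \frac{105}{b}$
$f{\left(\left(84 - 403\right) + d \right)} + q = \left(-3 - \frac{105}{\left(84 - 403\right) + 215}\right) - 68098 = \left(-3 - \frac{105}{-319 + 215}\right) - 68098 = \left(-3 - \frac{105}{-104}\right) - 68098 = \left(-3 - - \frac{105}{104}\right) - 68098 = \left(-3 + \frac{105}{104}\right) - 68098 = - \frac{207}{104} - 68098 = - \frac{7082399}{104}$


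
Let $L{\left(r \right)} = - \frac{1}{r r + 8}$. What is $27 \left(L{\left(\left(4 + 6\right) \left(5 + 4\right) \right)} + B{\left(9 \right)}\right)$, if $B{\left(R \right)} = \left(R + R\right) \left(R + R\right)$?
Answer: $\frac{70928757}{8108} \approx 8748.0$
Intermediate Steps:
$B{\left(R \right)} = 4 R^{2}$ ($B{\left(R \right)} = 2 R 2 R = 4 R^{2}$)
$L{\left(r \right)} = - \frac{1}{8 + r^{2}}$ ($L{\left(r \right)} = - \frac{1}{r^{2} + 8} = - \frac{1}{8 + r^{2}}$)
$27 \left(L{\left(\left(4 + 6\right) \left(5 + 4\right) \right)} + B{\left(9 \right)}\right) = 27 \left(- \frac{1}{8 + \left(\left(4 + 6\right) \left(5 + 4\right)\right)^{2}} + 4 \cdot 9^{2}\right) = 27 \left(- \frac{1}{8 + \left(10 \cdot 9\right)^{2}} + 4 \cdot 81\right) = 27 \left(- \frac{1}{8 + 90^{2}} + 324\right) = 27 \left(- \frac{1}{8 + 8100} + 324\right) = 27 \left(- \frac{1}{8108} + 324\right) = 27 \cdot \frac{2626991}{8108} = \frac{70928757}{8108}$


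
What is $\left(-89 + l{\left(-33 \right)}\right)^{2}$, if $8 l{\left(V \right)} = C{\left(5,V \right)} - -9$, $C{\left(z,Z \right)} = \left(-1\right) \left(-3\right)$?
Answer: $\frac{30625}{4} \approx 7656.3$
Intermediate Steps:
$C{\left(z,Z \right)} = 3$
$l{\left(V \right)} = \frac{3}{2}$ ($l{\left(V \right)} = \frac{3 - -9}{8} = \frac{3 + 9}{8} = \frac{1}{8} \cdot 12 = \frac{3}{2}$)
$\left(-89 + l{\left(-33 \right)}\right)^{2} = \left(-89 + \frac{3}{2}\right)^{2} = \left(- \frac{175}{2}\right)^{2} = \frac{30625}{4}$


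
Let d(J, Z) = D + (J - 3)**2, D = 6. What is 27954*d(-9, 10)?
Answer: 4193100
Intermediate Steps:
d(J, Z) = 6 + (-3 + J)**2 (d(J, Z) = 6 + (J - 3)**2 = 6 + (-3 + J)**2)
27954*d(-9, 10) = 27954*(6 + (-3 - 9)**2) = 27954*(6 + (-12)**2) = 27954*(6 + 144) = 27954*150 = 4193100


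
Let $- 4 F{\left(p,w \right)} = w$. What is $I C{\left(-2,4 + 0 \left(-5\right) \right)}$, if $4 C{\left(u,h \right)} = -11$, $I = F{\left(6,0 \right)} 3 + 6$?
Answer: $- \frac{33}{2} \approx -16.5$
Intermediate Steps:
$F{\left(p,w \right)} = - \frac{w}{4}$
$I = 6$ ($I = \left(- \frac{1}{4}\right) 0 \cdot 3 + 6 = 0 \cdot 3 + 6 = 0 + 6 = 6$)
$C{\left(u,h \right)} = - \frac{11}{4}$ ($C{\left(u,h \right)} = \frac{1}{4} \left(-11\right) = - \frac{11}{4}$)
$I C{\left(-2,4 + 0 \left(-5\right) \right)} = 6 \left(- \frac{11}{4}\right) = - \frac{33}{2}$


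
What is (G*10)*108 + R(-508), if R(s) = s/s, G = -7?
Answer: -7559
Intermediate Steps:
R(s) = 1
(G*10)*108 + R(-508) = -7*10*108 + 1 = -70*108 + 1 = -7560 + 1 = -7559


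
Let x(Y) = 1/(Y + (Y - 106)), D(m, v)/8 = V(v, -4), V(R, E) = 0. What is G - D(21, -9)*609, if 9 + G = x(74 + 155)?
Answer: -3167/352 ≈ -8.9972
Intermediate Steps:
D(m, v) = 0 (D(m, v) = 8*0 = 0)
x(Y) = 1/(-106 + 2*Y) (x(Y) = 1/(Y + (-106 + Y)) = 1/(-106 + 2*Y))
G = -3167/352 (G = -9 + 1/(2*(-53 + (74 + 155))) = -9 + 1/(2*(-53 + 229)) = -9 + (½)/176 = -9 + (½)*(1/176) = -9 + 1/352 = -3167/352 ≈ -8.9972)
G - D(21, -9)*609 = -3167/352 - 0*609 = -3167/352 - 1*0 = -3167/352 + 0 = -3167/352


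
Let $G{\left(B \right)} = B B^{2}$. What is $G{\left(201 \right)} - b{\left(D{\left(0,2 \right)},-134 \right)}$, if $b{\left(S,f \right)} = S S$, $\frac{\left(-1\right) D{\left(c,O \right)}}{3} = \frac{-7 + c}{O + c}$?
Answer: $\frac{32481963}{4} \approx 8.1205 \cdot 10^{6}$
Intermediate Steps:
$D{\left(c,O \right)} = - \frac{3 \left(-7 + c\right)}{O + c}$ ($D{\left(c,O \right)} = - 3 \frac{-7 + c}{O + c} = - \frac{3 \left(-7 + c\right)}{O + c}$)
$b{\left(S,f \right)} = S^{2}$
$G{\left(B \right)} = B^{3}$
$G{\left(201 \right)} - b{\left(D{\left(0,2 \right)},-134 \right)} = 201^{3} - \left(\frac{3 \left(7 - 0\right)}{2 + 0}\right)^{2} = 8120601 - \left(\frac{3 \left(7 + 0\right)}{2}\right)^{2} = 8120601 - \left(3 \cdot \frac{1}{2} \cdot 7\right)^{2} = 8120601 - \left(\frac{21}{2}\right)^{2} = 8120601 - \frac{441}{4} = \frac{32481963}{4}$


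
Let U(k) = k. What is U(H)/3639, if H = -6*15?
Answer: -30/1213 ≈ -0.024732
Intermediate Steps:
H = -90
U(H)/3639 = -90/3639 = -90*1/3639 = -30/1213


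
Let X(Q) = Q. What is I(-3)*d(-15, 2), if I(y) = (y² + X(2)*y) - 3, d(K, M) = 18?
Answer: 0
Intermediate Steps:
I(y) = -3 + y² + 2*y (I(y) = (y² + 2*y) - 3 = -3 + y² + 2*y)
I(-3)*d(-15, 2) = (-3 + (-3)² + 2*(-3))*18 = (-3 + 9 - 6)*18 = 0*18 = 0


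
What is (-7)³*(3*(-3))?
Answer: 3087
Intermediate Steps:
(-7)³*(3*(-3)) = -343*(-9) = 3087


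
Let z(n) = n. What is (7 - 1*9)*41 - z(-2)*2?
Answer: -78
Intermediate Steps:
(7 - 1*9)*41 - z(-2)*2 = (7 - 1*9)*41 - 1*(-2)*2 = (7 - 9)*41 + 2*2 = -2*41 + 4 = -82 + 4 = -78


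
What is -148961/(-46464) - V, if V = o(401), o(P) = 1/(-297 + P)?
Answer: 1930685/604032 ≈ 3.1963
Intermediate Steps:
V = 1/104 (V = 1/(-297 + 401) = 1/104 ≈ 0.0096154)
-148961/(-46464) - V = -148961/(-46464) - 1*1/104 = -148961*(-1/46464) - 1/104 = 148961/46464 - 1/104 = 1930685/604032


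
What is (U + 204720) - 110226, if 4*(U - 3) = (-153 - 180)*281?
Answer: 284415/4 ≈ 71104.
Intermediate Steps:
U = -93561/4 (U = 3 + ((-153 - 180)*281)/4 = 3 + (-333*281)/4 = 3 + (¼)*(-93573) = 3 - 93573/4 = -93561/4 ≈ -23390.)
(U + 204720) - 110226 = (-93561/4 + 204720) - 110226 = 725319/4 - 110226 = 284415/4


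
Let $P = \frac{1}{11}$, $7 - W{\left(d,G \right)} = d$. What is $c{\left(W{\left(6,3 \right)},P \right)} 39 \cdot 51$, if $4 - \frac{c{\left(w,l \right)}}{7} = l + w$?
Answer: $\frac{445536}{11} \approx 40503.0$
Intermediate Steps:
$W{\left(d,G \right)} = 7 - d$
$P = \frac{1}{11} \approx 0.090909$
$c{\left(w,l \right)} = 28 - 7 l - 7 w$ ($c{\left(w,l \right)} = 28 - 7 \left(l + w\right) = 28 - \left(7 l + 7 w\right) = 28 - 7 l - 7 w$)
$c{\left(W{\left(6,3 \right)},P \right)} 39 \cdot 51 = \left(28 - \frac{7}{11} - 7 \left(7 - 6\right)\right) 39 \cdot 51 = \left(28 - \frac{7}{11} - 7\right) 39 \cdot 51 = \frac{224}{11} \cdot 39 \cdot 51 = \frac{8736}{11} \cdot 51 = \frac{445536}{11}$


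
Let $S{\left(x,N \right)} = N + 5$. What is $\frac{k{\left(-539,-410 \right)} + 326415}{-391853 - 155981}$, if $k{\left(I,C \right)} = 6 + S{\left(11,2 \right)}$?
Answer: $- \frac{163214}{273917} \approx -0.59585$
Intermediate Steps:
$S{\left(x,N \right)} = 5 + N$
$k{\left(I,C \right)} = 13$ ($k{\left(I,C \right)} = 6 + \left(5 + 2\right) = 6 + 7 = 13$)
$\frac{k{\left(-539,-410 \right)} + 326415}{-391853 - 155981} = \frac{13 + 326415}{-391853 - 155981} = \frac{326428}{-547834} = 326428 \left(- \frac{1}{547834}\right) = - \frac{163214}{273917}$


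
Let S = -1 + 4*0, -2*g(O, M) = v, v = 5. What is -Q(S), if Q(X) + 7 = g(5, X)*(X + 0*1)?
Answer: 9/2 ≈ 4.5000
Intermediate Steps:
g(O, M) = -5/2 (g(O, M) = -1/2*5 = -5/2)
S = -1 (S = -1 + 0 = -1)
Q(X) = -7 - 5*X/2 (Q(X) = -7 - 5*(X + 0*1)/2 = -7 - 5*(X + 0)/2 = -7 - 5*X/2)
-Q(S) = -(-7 - 5/2*(-1)) = -(-7 + 5/2) = -1*(-9/2) = 9/2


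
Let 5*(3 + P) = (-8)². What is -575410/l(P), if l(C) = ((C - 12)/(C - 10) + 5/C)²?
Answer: -690779705/159048 ≈ -4343.2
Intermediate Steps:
P = 49/5 (P = -3 + (⅕)*(-8)² = -3 + (⅕)*64 = -3 + 64/5 = 49/5 ≈ 9.8000)
l(C) = (5/C + (-12 + C)/(-10 + C))² (l(C) = ((-12 + C)/(-10 + C) + 5/C)² = (5/C + (-12 + C)/(-10 + C))²)
-575410/l(P) = -575410*2401*(-10 + 49/5)²/(25*(50 - (49/5)² + 7*(49/5))²) = -575410*2401/(625*(50 - 1*2401/25 + 343/5)²) = -575410*2401/(625*(50 - 2401/25 + 343/5)²) = -575410/((25/2401)*25*(564/25)²) = -575410/((25/2401)*25*(318096/625)) = -575410/318096/2401 = -575410*2401/318096 = -690779705/159048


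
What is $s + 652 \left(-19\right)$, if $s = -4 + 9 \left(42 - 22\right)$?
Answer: $-12212$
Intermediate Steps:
$s = 176$ ($s = -4 + 9 \left(42 - 22\right) = -4 + 9 \cdot 20 = -4 + 180 = 176$)
$s + 652 \left(-19\right) = 176 + 652 \left(-19\right) = 176 - 12388 = -12212$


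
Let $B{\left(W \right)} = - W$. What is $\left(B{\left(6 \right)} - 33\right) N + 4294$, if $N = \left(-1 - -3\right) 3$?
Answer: $4060$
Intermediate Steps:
$N = 6$ ($N = \left(-1 + 3\right) 3 = 2 \cdot 3 = 6$)
$\left(B{\left(6 \right)} - 33\right) N + 4294 = \left(\left(-1\right) 6 - 33\right) 6 + 4294 = \left(-6 - 33\right) 6 + 4294 = \left(-39\right) 6 + 4294 = -234 + 4294 = 4060$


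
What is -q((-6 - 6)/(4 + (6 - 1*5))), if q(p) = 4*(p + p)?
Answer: 96/5 ≈ 19.200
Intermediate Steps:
q(p) = 8*p (q(p) = 4*(2*p) = 8*p)
-q((-6 - 6)/(4 + (6 - 1*5))) = -8*(-6 - 6)/(4 + (6 - 1*5)) = -8*(-12/(4 + (6 - 5))) = -8*(-12/(4 + 1)) = -8*(-12/5) = -8*(-12*⅕) = -8*(-12)/5 = -1*(-96/5) = 96/5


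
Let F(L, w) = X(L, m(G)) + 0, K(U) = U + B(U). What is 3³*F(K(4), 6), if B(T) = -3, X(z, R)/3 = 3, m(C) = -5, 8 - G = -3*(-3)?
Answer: 243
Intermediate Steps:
G = -1 (G = 8 - (-3)*(-3) = 8 - 1*9 = 8 - 9 = -1)
X(z, R) = 9 (X(z, R) = 3*3 = 9)
K(U) = -3 + U (K(U) = U - 3 = -3 + U)
F(L, w) = 9 (F(L, w) = 9 + 0 = 9)
3³*F(K(4), 6) = 3³*9 = 27*9 = 243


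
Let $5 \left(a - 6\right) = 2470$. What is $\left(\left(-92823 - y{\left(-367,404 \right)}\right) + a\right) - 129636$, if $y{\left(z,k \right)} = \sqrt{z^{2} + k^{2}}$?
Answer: $-221959 - \sqrt{297905} \approx -2.225 \cdot 10^{5}$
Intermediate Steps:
$a = 500$ ($a = 6 + \frac{1}{5} \cdot 2470 = 6 + 494 = 500$)
$y{\left(z,k \right)} = \sqrt{k^{2} + z^{2}}$
$\left(\left(-92823 - y{\left(-367,404 \right)}\right) + a\right) - 129636 = \left(\left(-92823 - \sqrt{404^{2} + \left(-367\right)^{2}}\right) + 500\right) - 129636 = \left(\left(-92823 - \sqrt{163216 + 134689}\right) + 500\right) - 129636 = \left(\left(-92823 - \sqrt{297905}\right) + 500\right) - 129636 = \left(-92323 - \sqrt{297905}\right) - 129636 = -221959 - \sqrt{297905}$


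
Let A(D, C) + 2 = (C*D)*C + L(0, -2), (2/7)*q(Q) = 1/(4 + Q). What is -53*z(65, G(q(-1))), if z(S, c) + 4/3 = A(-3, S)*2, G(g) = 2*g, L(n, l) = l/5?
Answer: 20158126/15 ≈ 1.3439e+6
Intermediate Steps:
L(n, l) = l/5 (L(n, l) = l*(⅕) = l/5)
q(Q) = 7/(2*(4 + Q))
A(D, C) = -12/5 + D*C² (A(D, C) = -2 + ((C*D)*C + (⅕)*(-2)) = -2 + (D*C² - ⅖) = -2 + (-⅖ + D*C²) = -12/5 + D*C²)
z(S, c) = -92/15 - 6*S² (z(S, c) = -4/3 + (-12/5 - 3*S²)*2 = -4/3 + (-24/5 - 6*S²) = -92/15 - 6*S²)
-53*z(65, G(q(-1))) = -53*(-92/15 - 6*65²) = -53*(-92/15 - 6*4225) = -53*(-92/15 - 25350) = -53*(-380342/15) = 20158126/15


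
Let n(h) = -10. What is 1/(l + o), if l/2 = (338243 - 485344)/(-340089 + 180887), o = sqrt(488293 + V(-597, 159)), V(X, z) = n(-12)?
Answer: -11709386701/3093895309717682 + 6336319201*sqrt(488283)/3093895309717682 ≈ 0.0014273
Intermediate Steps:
V(X, z) = -10
o = sqrt(488283) (o = sqrt(488293 - 10) = sqrt(488283) ≈ 698.77)
l = 147101/79601 (l = 2*((338243 - 485344)/(-340089 + 180887)) = 2*(-147101/(-159202)) = 2*(-147101*(-1/159202)) = 2*(147101/159202) = 147101/79601 ≈ 1.8480)
1/(l + o) = 1/(147101/79601 + sqrt(488283))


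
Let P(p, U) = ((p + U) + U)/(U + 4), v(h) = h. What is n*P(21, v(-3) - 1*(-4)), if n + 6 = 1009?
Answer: 23069/5 ≈ 4613.8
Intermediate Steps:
n = 1003 (n = -6 + 1009 = 1003)
P(p, U) = (p + 2*U)/(4 + U) (P(p, U) = ((U + p) + U)/(4 + U) = (p + 2*U)/(4 + U))
n*P(21, v(-3) - 1*(-4)) = 1003*((21 + 2*(-3 - 1*(-4)))/(4 + (-3 - 1*(-4)))) = 1003*((21 + 2*(-3 + 4))/(4 + (-3 + 4))) = 1003*((21 + 2*1)/(4 + 1)) = 1003*((21 + 2)/5) = 1003*((1/5)*23) = 1003*(23/5) = 23069/5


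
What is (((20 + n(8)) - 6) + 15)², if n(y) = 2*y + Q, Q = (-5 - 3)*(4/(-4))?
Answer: 2809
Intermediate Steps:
Q = 8 (Q = -32*(-1)/4 = -8*(-1) = 8)
n(y) = 8 + 2*y (n(y) = 2*y + 8 = 8 + 2*y)
(((20 + n(8)) - 6) + 15)² = (((20 + (8 + 2*8)) - 6) + 15)² = (((20 + (8 + 16)) - 6) + 15)² = (((20 + 24) - 6) + 15)² = ((44 - 6) + 15)² = (38 + 15)² = 53² = 2809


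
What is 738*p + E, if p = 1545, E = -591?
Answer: 1139619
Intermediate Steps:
738*p + E = 738*1545 - 591 = 1140210 - 591 = 1139619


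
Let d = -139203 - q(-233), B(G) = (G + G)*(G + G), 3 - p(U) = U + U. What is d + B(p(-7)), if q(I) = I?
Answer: -137814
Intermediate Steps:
p(U) = 3 - 2*U (p(U) = 3 - (U + U) = 3 - 2*U)
B(G) = 4*G² (B(G) = (2*G)*(2*G) = 4*G²)
d = -138970 (d = -139203 - 1*(-233) = -139203 + 233 = -138970)
d + B(p(-7)) = -138970 + 4*(3 - 2*(-7))² = -138970 + 4*(3 + 14)² = -138970 + 4*17² = -138970 + 4*289 = -138970 + 1156 = -137814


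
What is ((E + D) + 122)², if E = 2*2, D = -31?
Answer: 9025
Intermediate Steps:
E = 4
((E + D) + 122)² = ((4 - 31) + 122)² = (-27 + 122)² = 95² = 9025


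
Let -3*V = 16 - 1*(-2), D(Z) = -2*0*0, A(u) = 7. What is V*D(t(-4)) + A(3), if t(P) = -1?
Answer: 7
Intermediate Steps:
D(Z) = 0 (D(Z) = 0*0 = 0)
V = -6 (V = -(16 - 1*(-2))/3 = -(16 + 2)/3 = -1/3*18 = -6)
V*D(t(-4)) + A(3) = -6*0 + 7 = 0 + 7 = 7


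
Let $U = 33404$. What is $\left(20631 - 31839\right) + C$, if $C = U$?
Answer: $22196$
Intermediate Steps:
$C = 33404$
$\left(20631 - 31839\right) + C = \left(20631 - 31839\right) + 33404 = -11208 + 33404 = 22196$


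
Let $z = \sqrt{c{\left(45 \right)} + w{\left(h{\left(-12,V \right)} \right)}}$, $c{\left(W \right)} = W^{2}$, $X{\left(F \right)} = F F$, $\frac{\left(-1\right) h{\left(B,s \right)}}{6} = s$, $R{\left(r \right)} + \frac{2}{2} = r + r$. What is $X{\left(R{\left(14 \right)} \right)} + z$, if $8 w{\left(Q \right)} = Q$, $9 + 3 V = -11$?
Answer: $729 + \sqrt{2030} \approx 774.06$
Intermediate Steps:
$V = - \frac{20}{3}$ ($V = -3 + \frac{1}{3} \left(-11\right) = -3 - \frac{11}{3} = - \frac{20}{3} \approx -6.6667$)
$R{\left(r \right)} = -1 + 2 r$ ($R{\left(r \right)} = -1 + \left(r + r\right) = -1 + 2 r$)
$h{\left(B,s \right)} = - 6 s$
$X{\left(F \right)} = F^{2}$
$w{\left(Q \right)} = \frac{Q}{8}$
$z = \sqrt{2030}$ ($z = \sqrt{45^{2} + \frac{\left(-6\right) \left(- \frac{20}{3}\right)}{8}} = \sqrt{2025 + \frac{1}{8} \cdot 40} = \sqrt{2025 + 5} = \sqrt{2030} \approx 45.056$)
$X{\left(R{\left(14 \right)} \right)} + z = \left(-1 + 2 \cdot 14\right)^{2} + \sqrt{2030} = \left(-1 + 28\right)^{2} + \sqrt{2030} = 27^{2} + \sqrt{2030} = 729 + \sqrt{2030}$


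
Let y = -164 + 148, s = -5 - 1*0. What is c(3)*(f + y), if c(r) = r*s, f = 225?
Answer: -3135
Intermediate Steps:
s = -5 (s = -5 + 0 = -5)
c(r) = -5*r (c(r) = r*(-5) = -5*r)
y = -16
c(3)*(f + y) = (-5*3)*(225 - 16) = -15*209 = -3135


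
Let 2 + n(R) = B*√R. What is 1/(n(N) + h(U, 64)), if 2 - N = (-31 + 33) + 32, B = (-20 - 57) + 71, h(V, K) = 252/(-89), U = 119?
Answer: -19135/4654946 + 47526*I*√2/2327473 ≈ -0.0041107 + 0.028878*I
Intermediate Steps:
h(V, K) = -252/89 (h(V, K) = 252*(-1/89) = -252/89)
B = -6 (B = -77 + 71 = -6)
N = -32 (N = 2 - ((-31 + 33) + 32) = 2 - (2 + 32) = 2 - 1*34 = 2 - 34 = -32)
n(R) = -2 - 6*√R
1/(n(N) + h(U, 64)) = 1/((-2 - 24*I*√2) - 252/89) = 1/(-430/89 - 24*I*√2)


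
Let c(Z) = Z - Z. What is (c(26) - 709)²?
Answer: 502681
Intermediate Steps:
c(Z) = 0
(c(26) - 709)² = (0 - 709)² = (-709)² = 502681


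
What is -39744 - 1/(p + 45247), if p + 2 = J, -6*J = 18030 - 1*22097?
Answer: -10950942534/275537 ≈ -39744.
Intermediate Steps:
J = 4067/6 (J = -(18030 - 1*22097)/6 = -(18030 - 22097)/6 = -⅙*(-4067) = 4067/6 ≈ 677.83)
p = 4055/6 (p = -2 + 4067/6 = 4055/6 ≈ 675.83)
-39744 - 1/(p + 45247) = -39744 - 1/(4055/6 + 45247) = -39744 - 1/275537/6 = -39744 - 1*6/275537 = -39744 - 6/275537 = -10950942534/275537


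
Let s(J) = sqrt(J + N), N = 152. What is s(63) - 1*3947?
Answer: -3947 + sqrt(215) ≈ -3932.3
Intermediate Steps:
s(J) = sqrt(152 + J) (s(J) = sqrt(J + 152) = sqrt(152 + J))
s(63) - 1*3947 = sqrt(152 + 63) - 1*3947 = sqrt(215) - 3947 = -3947 + sqrt(215)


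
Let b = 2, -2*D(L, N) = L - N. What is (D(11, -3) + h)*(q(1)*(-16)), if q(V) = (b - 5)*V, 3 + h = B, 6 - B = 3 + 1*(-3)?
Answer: -192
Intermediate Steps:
B = 6 (B = 6 - (3 + 1*(-3)) = 6 - (3 - 3) = 6 - 1*0 = 6 + 0 = 6)
h = 3 (h = -3 + 6 = 3)
D(L, N) = N/2 - L/2 (D(L, N) = -(L - N)/2 = N/2 - L/2)
q(V) = -3*V (q(V) = (2 - 5)*V = -3*V)
(D(11, -3) + h)*(q(1)*(-16)) = (((1/2)*(-3) - 1/2*11) + 3)*(-3*1*(-16)) = ((-3/2 - 11/2) + 3)*(-3*(-16)) = (-7 + 3)*48 = -4*48 = -192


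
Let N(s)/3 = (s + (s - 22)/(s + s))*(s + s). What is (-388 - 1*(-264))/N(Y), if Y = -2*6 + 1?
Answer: -124/627 ≈ -0.19777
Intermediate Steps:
Y = -11 (Y = -12 + 1 = -11)
N(s) = 6*s*(s + (-22 + s)/(2*s)) (N(s) = 3*((s + (s - 22)/(s + s))*(s + s)) = 3*((s + (-22 + s)/((2*s)))*(2*s)) = 3*((s + (-22 + s)*(1/(2*s)))*(2*s)) = 3*((s + (-22 + s)/(2*s))*(2*s)) = 3*(2*s*(s + (-22 + s)/(2*s))) = 6*s*(s + (-22 + s)/(2*s)))
(-388 - 1*(-264))/N(Y) = (-388 - 1*(-264))/(-66 + 3*(-11) + 6*(-11)**2) = (-388 + 264)/(-66 - 33 + 6*121) = -124/(-66 - 33 + 726) = -124/627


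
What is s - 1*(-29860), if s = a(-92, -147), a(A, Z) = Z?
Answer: 29713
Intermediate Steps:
s = -147
s - 1*(-29860) = -147 - 1*(-29860) = -147 + 29860 = 29713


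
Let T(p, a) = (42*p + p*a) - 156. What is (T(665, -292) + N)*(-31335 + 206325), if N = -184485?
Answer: -61402416090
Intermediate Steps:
T(p, a) = -156 + 42*p + a*p (T(p, a) = (42*p + a*p) - 156 = -156 + 42*p + a*p)
(T(665, -292) + N)*(-31335 + 206325) = ((-156 + 42*665 - 292*665) - 184485)*(-31335 + 206325) = ((-156 + 27930 - 194180) - 184485)*174990 = (-166406 - 184485)*174990 = -350891*174990 = -61402416090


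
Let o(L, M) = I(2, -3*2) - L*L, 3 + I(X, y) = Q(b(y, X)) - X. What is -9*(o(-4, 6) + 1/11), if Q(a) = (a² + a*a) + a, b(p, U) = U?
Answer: 1080/11 ≈ 98.182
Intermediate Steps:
Q(a) = a + 2*a² (Q(a) = (a² + a²) + a = 2*a² + a = a + 2*a²)
I(X, y) = -3 - X + X*(1 + 2*X) (I(X, y) = -3 + (X*(1 + 2*X) - X) = -3 + (-X + X*(1 + 2*X)) = -3 - X + X*(1 + 2*X))
o(L, M) = 5 - L² (o(L, M) = (-3 + 2*2²) - L*L = (-3 + 2*4) - L² = (-3 + 8) - L² = 5 - L²)
-9*(o(-4, 6) + 1/11) = -9*((5 - 1*(-4)²) + 1/11) = -9*((5 - 1*16) + 1/11) = -9*((5 - 16) + 1/11) = -9*(-11 + 1/11) = -9*(-120/11) = 1080/11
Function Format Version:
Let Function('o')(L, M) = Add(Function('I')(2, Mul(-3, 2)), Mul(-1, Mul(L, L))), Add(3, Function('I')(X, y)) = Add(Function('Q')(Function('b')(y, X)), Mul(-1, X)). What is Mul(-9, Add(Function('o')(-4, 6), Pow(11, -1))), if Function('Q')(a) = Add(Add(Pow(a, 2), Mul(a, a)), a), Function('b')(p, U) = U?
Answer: Rational(1080, 11) ≈ 98.182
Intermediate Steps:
Function('Q')(a) = Add(a, Mul(2, Pow(a, 2))) (Function('Q')(a) = Add(Add(Pow(a, 2), Pow(a, 2)), a) = Add(Mul(2, Pow(a, 2)), a) = Add(a, Mul(2, Pow(a, 2))))
Function('I')(X, y) = Add(-3, Mul(-1, X), Mul(X, Add(1, Mul(2, X)))) (Function('I')(X, y) = Add(-3, Add(Mul(X, Add(1, Mul(2, X))), Mul(-1, X))) = Add(-3, Add(Mul(-1, X), Mul(X, Add(1, Mul(2, X))))) = Add(-3, Mul(-1, X), Mul(X, Add(1, Mul(2, X)))))
Function('o')(L, M) = Add(5, Mul(-1, Pow(L, 2))) (Function('o')(L, M) = Add(Add(-3, Mul(2, Pow(2, 2))), Mul(-1, Mul(L, L))) = Add(Add(-3, Mul(2, 4)), Mul(-1, Pow(L, 2))) = Add(Add(-3, 8), Mul(-1, Pow(L, 2))) = Add(5, Mul(-1, Pow(L, 2))))
Mul(-9, Add(Function('o')(-4, 6), Pow(11, -1))) = Mul(-9, Add(Add(5, Mul(-1, Pow(-4, 2))), Pow(11, -1))) = Mul(-9, Add(Add(5, Mul(-1, 16)), Rational(1, 11))) = Mul(-9, Add(Add(5, -16), Rational(1, 11))) = Mul(-9, Add(-11, Rational(1, 11))) = Mul(-9, Rational(-120, 11)) = Rational(1080, 11)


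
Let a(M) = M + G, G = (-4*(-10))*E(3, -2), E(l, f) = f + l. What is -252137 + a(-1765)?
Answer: -253862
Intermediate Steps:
G = 40 (G = (-4*(-10))*(-2 + 3) = 40*1 = 40)
a(M) = 40 + M (a(M) = M + 40 = 40 + M)
-252137 + a(-1765) = -252137 + (40 - 1765) = -252137 - 1725 = -253862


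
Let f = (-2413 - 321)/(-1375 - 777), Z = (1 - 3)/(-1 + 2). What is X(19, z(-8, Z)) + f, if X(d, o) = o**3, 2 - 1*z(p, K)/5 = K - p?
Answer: -8606633/1076 ≈ -7998.7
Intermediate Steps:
Z = -2 (Z = -2/1 = -2*1 = -2)
z(p, K) = 10 - 5*K + 5*p (z(p, K) = 10 - 5*(K - p) = 10 + (-5*K + 5*p) = 10 - 5*K + 5*p)
f = 1367/1076 (f = -2734/(-2152) = -2734*(-1/2152) = 1367/1076 ≈ 1.2704)
X(19, z(-8, Z)) + f = (10 - 5*(-2) + 5*(-8))**3 + 1367/1076 = (10 + 10 - 40)**3 + 1367/1076 = (-20)**3 + 1367/1076 = -8000 + 1367/1076 = -8606633/1076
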